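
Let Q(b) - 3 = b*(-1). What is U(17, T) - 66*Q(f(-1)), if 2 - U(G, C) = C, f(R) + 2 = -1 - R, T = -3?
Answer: -325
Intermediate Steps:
f(R) = -3 - R (f(R) = -2 + (-1 - R) = -3 - R)
Q(b) = 3 - b (Q(b) = 3 + b*(-1) = 3 - b)
U(G, C) = 2 - C
U(17, T) - 66*Q(f(-1)) = (2 - 1*(-3)) - 66*(3 - (-3 - 1*(-1))) = (2 + 3) - 66*(3 - (-3 + 1)) = 5 - 66*(3 - 1*(-2)) = 5 - 66*(3 + 2) = 5 - 66*5 = 5 - 330 = -325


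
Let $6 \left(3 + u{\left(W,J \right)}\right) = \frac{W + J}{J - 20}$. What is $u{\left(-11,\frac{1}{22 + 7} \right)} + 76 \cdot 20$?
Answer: $\frac{878396}{579} \approx 1517.1$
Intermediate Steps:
$u{\left(W,J \right)} = -3 + \frac{J + W}{6 \left(-20 + J\right)}$ ($u{\left(W,J \right)} = -3 + \frac{\left(W + J\right) \frac{1}{J - 20}}{6} = -3 + \frac{\left(J + W\right) \frac{1}{-20 + J}}{6} = -3 + \frac{\frac{1}{-20 + J} \left(J + W\right)}{6} = -3 + \frac{J + W}{6 \left(-20 + J\right)}$)
$u{\left(-11,\frac{1}{22 + 7} \right)} + 76 \cdot 20 = \frac{360 - 11 - \frac{17}{22 + 7}}{6 \left(-20 + \frac{1}{22 + 7}\right)} + 76 \cdot 20 = \frac{360 - 11 - \frac{17}{29}}{6 \left(-20 + \frac{1}{29}\right)} + 1520 = \frac{360 - 11 - \frac{17}{29}}{6 \left(- \frac{579}{29}\right)} + 1520 = \frac{1}{6} \left(- \frac{29}{579}\right) \frac{10104}{29} + 1520 = - \frac{1684}{579} + 1520 = \frac{878396}{579}$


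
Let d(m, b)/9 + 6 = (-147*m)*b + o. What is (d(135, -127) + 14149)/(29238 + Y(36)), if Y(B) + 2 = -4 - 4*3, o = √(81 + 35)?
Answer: 2269693/2922 + 3*√29/4870 ≈ 776.76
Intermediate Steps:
o = 2*√29 (o = √116 = 2*√29 ≈ 10.770)
d(m, b) = -54 + 18*√29 - 1323*b*m (d(m, b) = -54 + 9*((-147*m)*b + 2*√29) = -54 + 9*(-147*b*m + 2*√29) = -54 + 9*(2*√29 - 147*b*m) = -54 + (18*√29 - 1323*b*m) = -54 + 18*√29 - 1323*b*m)
Y(B) = -18 (Y(B) = -2 + (-4 - 4*3) = -2 + (-4 - 12) = -2 - 16 = -18)
(d(135, -127) + 14149)/(29238 + Y(36)) = ((-54 + 18*√29 - 1323*(-127)*135) + 14149)/(29238 - 18) = ((-54 + 18*√29 + 22682835) + 14149)/29220 = ((22682781 + 18*√29) + 14149)*(1/29220) = (22696930 + 18*√29)*(1/29220) = 2269693/2922 + 3*√29/4870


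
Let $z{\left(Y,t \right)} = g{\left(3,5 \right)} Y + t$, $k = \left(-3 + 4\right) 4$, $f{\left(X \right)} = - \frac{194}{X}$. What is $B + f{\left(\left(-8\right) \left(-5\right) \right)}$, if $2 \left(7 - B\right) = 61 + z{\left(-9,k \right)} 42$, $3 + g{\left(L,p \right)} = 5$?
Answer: $\frac{5313}{20} \approx 265.65$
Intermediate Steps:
$g{\left(L,p \right)} = 2$ ($g{\left(L,p \right)} = -3 + 5 = 2$)
$k = 4$ ($k = 1 \cdot 4 = 4$)
$z{\left(Y,t \right)} = t + 2 Y$ ($z{\left(Y,t \right)} = 2 Y + t = t + 2 Y$)
$B = \frac{541}{2}$ ($B = 7 - \frac{61 + \left(4 + 2 \left(-9\right)\right) 42}{2} = 7 - \frac{61 + \left(4 - 18\right) 42}{2} = 7 - \frac{61 - 588}{2} = 7 - - \frac{527}{2} = 7 + \frac{527}{2} = \frac{541}{2} \approx 270.5$)
$B + f{\left(\left(-8\right) \left(-5\right) \right)} = \frac{541}{2} - \frac{194}{\left(-8\right) \left(-5\right)} = \frac{541}{2} - \frac{194}{40} = \frac{541}{2} - \frac{97}{20} = \frac{5313}{20}$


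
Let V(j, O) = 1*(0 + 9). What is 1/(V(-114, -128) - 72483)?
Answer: -1/72474 ≈ -1.3798e-5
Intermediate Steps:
V(j, O) = 9 (V(j, O) = 1*9 = 9)
1/(V(-114, -128) - 72483) = 1/(9 - 72483) = 1/(-72474) = -1/72474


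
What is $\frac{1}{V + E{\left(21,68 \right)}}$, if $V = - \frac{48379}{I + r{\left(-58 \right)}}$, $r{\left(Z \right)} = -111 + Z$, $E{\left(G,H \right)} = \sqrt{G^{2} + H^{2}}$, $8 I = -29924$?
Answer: $- \frac{756550802}{300295583901} + \frac{61136761 \sqrt{5065}}{300295583901} \approx 0.01197$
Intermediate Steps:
$I = - \frac{7481}{2}$ ($I = \frac{1}{8} \left(-29924\right) = - \frac{7481}{2} \approx -3740.5$)
$V = \frac{96758}{7819}$ ($V = - \frac{48379}{- \frac{7481}{2} - 169} = - \frac{48379}{- \frac{7819}{2}} = \left(-48379\right) \left(- \frac{2}{7819}\right) = \frac{96758}{7819} \approx 12.375$)
$\frac{1}{V + E{\left(21,68 \right)}} = \frac{1}{\frac{96758}{7819} + \sqrt{21^{2} + 68^{2}}} = \frac{1}{\frac{96758}{7819} + \sqrt{441 + 4624}} = \frac{1}{\frac{96758}{7819} + \sqrt{5065}}$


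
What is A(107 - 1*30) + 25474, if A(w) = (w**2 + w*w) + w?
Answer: 37409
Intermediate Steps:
A(w) = w + 2*w**2 (A(w) = (w**2 + w**2) + w = 2*w**2 + w = w + 2*w**2)
A(107 - 1*30) + 25474 = (107 - 1*30)*(1 + 2*(107 - 1*30)) + 25474 = (107 - 30)*(1 + 2*(107 - 30)) + 25474 = 77*(1 + 2*77) + 25474 = 77*(1 + 154) + 25474 = 77*155 + 25474 = 11935 + 25474 = 37409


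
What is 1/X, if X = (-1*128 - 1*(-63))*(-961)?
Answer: 1/62465 ≈ 1.6009e-5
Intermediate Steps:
X = 62465 (X = (-128 + 63)*(-961) = -65*(-961) = 62465)
1/X = 1/62465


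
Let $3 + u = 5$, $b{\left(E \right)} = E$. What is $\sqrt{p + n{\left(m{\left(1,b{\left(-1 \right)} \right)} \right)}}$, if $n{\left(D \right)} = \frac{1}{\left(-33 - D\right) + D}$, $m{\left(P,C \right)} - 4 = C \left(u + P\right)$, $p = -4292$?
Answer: $\frac{i \sqrt{4674021}}{33} \approx 65.514 i$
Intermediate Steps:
$u = 2$ ($u = -3 + 5 = 2$)
$m{\left(P,C \right)} = 4 + C \left(2 + P\right)$
$n{\left(D \right)} = - \frac{1}{33}$ ($n{\left(D \right)} = \frac{1}{-33} = - \frac{1}{33}$)
$\sqrt{p + n{\left(m{\left(1,b{\left(-1 \right)} \right)} \right)}} = \sqrt{-4292 - \frac{1}{33}} = \sqrt{- \frac{141637}{33}} = \frac{i \sqrt{4674021}}{33}$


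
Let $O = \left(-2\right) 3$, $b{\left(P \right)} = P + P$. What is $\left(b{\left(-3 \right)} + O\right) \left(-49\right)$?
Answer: $588$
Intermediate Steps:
$b{\left(P \right)} = 2 P$
$O = -6$
$\left(b{\left(-3 \right)} + O\right) \left(-49\right) = \left(2 \left(-3\right) - 6\right) \left(-49\right) = \left(-6 - 6\right) \left(-49\right) = \left(-12\right) \left(-49\right) = 588$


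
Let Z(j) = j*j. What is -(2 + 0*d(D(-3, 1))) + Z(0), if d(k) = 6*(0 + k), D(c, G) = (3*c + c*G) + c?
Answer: -2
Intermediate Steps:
Z(j) = j²
D(c, G) = 4*c + G*c (D(c, G) = (3*c + G*c) + c = 4*c + G*c)
d(k) = 6*k
-(2 + 0*d(D(-3, 1))) + Z(0) = -(2 + 0*(6*(-3*(4 + 1)))) + 0² = -(2 + 0*(6*(-3*5))) + 0 = -(2 + 0*(6*(-15))) + 0 = -(2 + 0*(-90)) + 0 = -(2 + 0) + 0 = -1*2 + 0 = -2 + 0 = -2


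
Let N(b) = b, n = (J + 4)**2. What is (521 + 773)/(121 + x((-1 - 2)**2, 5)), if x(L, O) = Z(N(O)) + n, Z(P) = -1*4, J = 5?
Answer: 647/99 ≈ 6.5354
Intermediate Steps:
n = 81 (n = (5 + 4)**2 = 9**2 = 81)
Z(P) = -4
x(L, O) = 77 (x(L, O) = -4 + 81 = 77)
(521 + 773)/(121 + x((-1 - 2)**2, 5)) = (521 + 773)/(121 + 77) = 1294/198 = 1294*(1/198) = 647/99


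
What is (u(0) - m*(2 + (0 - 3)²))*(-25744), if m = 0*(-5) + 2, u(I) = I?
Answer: 566368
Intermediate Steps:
m = 2 (m = 0 + 2 = 2)
(u(0) - m*(2 + (0 - 3)²))*(-25744) = (0 - 2*(2 + (0 - 3)²))*(-25744) = (0 - 2*(2 + (-3)²))*(-25744) = (0 - 2*(2 + 9))*(-25744) = (0 - 2*11)*(-25744) = (0 - 1*22)*(-25744) = (0 - 22)*(-25744) = -22*(-25744) = 566368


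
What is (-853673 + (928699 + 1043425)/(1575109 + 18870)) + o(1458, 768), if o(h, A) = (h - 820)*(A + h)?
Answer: 903014985309/1593979 ≈ 5.6652e+5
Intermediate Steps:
o(h, A) = (-820 + h)*(A + h)
(-853673 + (928699 + 1043425)/(1575109 + 18870)) + o(1458, 768) = (-853673 + (928699 + 1043425)/(1575109 + 18870)) + (1458² - 820*768 - 820*1458 + 768*1458) = (-853673 + 1972124/1593979) + (2125764 - 629760 - 1195560 + 1119744) = (-853673 + 1972124*(1/1593979)) + 1420188 = (-853673 + 1972124/1593979) + 1420188 = -1360734862743/1593979 + 1420188 = 903014985309/1593979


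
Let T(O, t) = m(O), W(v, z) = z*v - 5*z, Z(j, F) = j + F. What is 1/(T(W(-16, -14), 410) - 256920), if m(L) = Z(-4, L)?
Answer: -1/256630 ≈ -3.8967e-6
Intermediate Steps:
Z(j, F) = F + j
m(L) = -4 + L (m(L) = L - 4 = -4 + L)
W(v, z) = -5*z + v*z (W(v, z) = v*z - 5*z = -5*z + v*z)
T(O, t) = -4 + O
1/(T(W(-16, -14), 410) - 256920) = 1/((-4 - 14*(-5 - 16)) - 256920) = 1/((-4 - 14*(-21)) - 256920) = 1/((-4 + 294) - 256920) = 1/(290 - 256920) = 1/(-256630) = -1/256630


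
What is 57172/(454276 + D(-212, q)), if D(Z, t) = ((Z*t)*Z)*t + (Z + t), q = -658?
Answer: 28586/9729793711 ≈ 2.9380e-6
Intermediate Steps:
D(Z, t) = Z + t + Z**2*t**2 (D(Z, t) = (t*Z**2)*t + (Z + t) = Z**2*t**2 + (Z + t) = Z + t + Z**2*t**2)
57172/(454276 + D(-212, q)) = 57172/(454276 + (-212 - 658 + (-212)**2*(-658)**2)) = 57172/(454276 + (-212 - 658 + 44944*432964)) = 57172/(454276 + (-212 - 658 + 19459134016)) = 57172/(454276 + 19459133146) = 57172/19459587422 = 57172*(1/19459587422) = 28586/9729793711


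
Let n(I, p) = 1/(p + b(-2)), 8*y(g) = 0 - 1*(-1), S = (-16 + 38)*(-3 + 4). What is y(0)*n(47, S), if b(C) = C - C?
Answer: 1/176 ≈ 0.0056818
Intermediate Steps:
b(C) = 0
S = 22 (S = 22*1 = 22)
y(g) = ⅛ (y(g) = (0 - 1*(-1))/8 = (0 + 1)/8 = (⅛)*1 = ⅛)
n(I, p) = 1/p (n(I, p) = 1/(p + 0) = 1/p)
y(0)*n(47, S) = (⅛)/22 = (⅛)*(1/22) = 1/176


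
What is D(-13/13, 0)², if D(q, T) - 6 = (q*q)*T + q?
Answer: 25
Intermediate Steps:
D(q, T) = 6 + q + T*q² (D(q, T) = 6 + ((q*q)*T + q) = 6 + (q²*T + q) = 6 + (T*q² + q) = 6 + (q + T*q²) = 6 + q + T*q²)
D(-13/13, 0)² = (6 - 13/13 + 0*(-13/13)²)² = (6 - 13*1/13 + 0*(-13*1/13)²)² = (6 - 1 + 0*(-1)²)² = (6 - 1 + 0*1)² = (6 - 1 + 0)² = 5² = 25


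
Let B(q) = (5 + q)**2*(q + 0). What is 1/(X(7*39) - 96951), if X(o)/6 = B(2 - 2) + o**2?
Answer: 1/350223 ≈ 2.8553e-6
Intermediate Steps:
B(q) = q*(5 + q)**2 (B(q) = (5 + q)**2*q = q*(5 + q)**2)
X(o) = 6*o**2 (X(o) = 6*((2 - 2)*(5 + (2 - 2))**2 + o**2) = 6*(0*(5 + 0)**2 + o**2) = 6*(0*5**2 + o**2) = 6*(0*25 + o**2) = 6*(0 + o**2) = 6*o**2)
1/(X(7*39) - 96951) = 1/(6*(7*39)**2 - 96951) = 1/(6*273**2 - 96951) = 1/(6*74529 - 96951) = 1/(447174 - 96951) = 1/350223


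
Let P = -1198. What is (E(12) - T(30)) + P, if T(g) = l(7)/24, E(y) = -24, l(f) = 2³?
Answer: -3667/3 ≈ -1222.3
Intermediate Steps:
l(f) = 8
T(g) = ⅓ (T(g) = 8/24 = 8*(1/24) = ⅓)
(E(12) - T(30)) + P = (-24 - 1*⅓) - 1198 = (-24 - ⅓) - 1198 = -73/3 - 1198 = -3667/3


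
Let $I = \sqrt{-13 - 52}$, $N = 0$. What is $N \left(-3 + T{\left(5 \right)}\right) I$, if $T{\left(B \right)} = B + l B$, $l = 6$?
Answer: $0$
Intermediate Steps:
$T{\left(B \right)} = 7 B$ ($T{\left(B \right)} = B + 6 B = 7 B$)
$I = i \sqrt{65}$ ($I = \sqrt{-65} = i \sqrt{65} \approx 8.0623 i$)
$N \left(-3 + T{\left(5 \right)}\right) I = 0 \left(-3 + 7 \cdot 5\right) i \sqrt{65} = 0 \left(-3 + 35\right) i \sqrt{65} = 0 \cdot 32 i \sqrt{65} = 0 i \sqrt{65} = 0$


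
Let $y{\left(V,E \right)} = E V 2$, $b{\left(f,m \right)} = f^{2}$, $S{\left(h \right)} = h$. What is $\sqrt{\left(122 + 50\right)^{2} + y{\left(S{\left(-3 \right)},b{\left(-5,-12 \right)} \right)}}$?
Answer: $\sqrt{29434} \approx 171.56$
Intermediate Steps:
$y{\left(V,E \right)} = 2 E V$
$\sqrt{\left(122 + 50\right)^{2} + y{\left(S{\left(-3 \right)},b{\left(-5,-12 \right)} \right)}} = \sqrt{\left(122 + 50\right)^{2} + 2 \left(-5\right)^{2} \left(-3\right)} = \sqrt{172^{2} + 2 \cdot 25 \left(-3\right)} = \sqrt{29584 - 150} = \sqrt{29434}$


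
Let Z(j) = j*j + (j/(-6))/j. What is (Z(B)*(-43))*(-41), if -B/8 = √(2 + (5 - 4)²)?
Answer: 2029213/6 ≈ 3.3820e+5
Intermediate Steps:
B = -8*√3 (B = -8*√(2 + (5 - 4)²) = -8*√(2 + 1²) = -8*√(2 + 1) = -8*√3 ≈ -13.856)
Z(j) = -⅙ + j² (Z(j) = j² + (j*(-⅙))/j = j² + (-j/6)/j = j² - ⅙ = -⅙ + j²)
(Z(B)*(-43))*(-41) = ((-⅙ + (-8*√3)²)*(-43))*(-41) = ((-⅙ + 192)*(-43))*(-41) = ((1151/6)*(-43))*(-41) = -49493/6*(-41) = 2029213/6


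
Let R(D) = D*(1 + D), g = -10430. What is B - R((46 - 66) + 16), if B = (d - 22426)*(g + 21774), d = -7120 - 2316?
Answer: -361442540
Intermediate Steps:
d = -9436
B = -361442528 (B = (-9436 - 22426)*(-10430 + 21774) = -31862*11344 = -361442528)
B - R((46 - 66) + 16) = -361442528 - ((46 - 66) + 16)*(1 + ((46 - 66) + 16)) = -361442528 - (-20 + 16)*(1 + (-20 + 16)) = -361442528 - (-4)*(1 - 4) = -361442528 - (-4)*(-3) = -361442528 - 1*12 = -361442528 - 12 = -361442540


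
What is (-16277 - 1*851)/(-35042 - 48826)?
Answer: 4282/20967 ≈ 0.20423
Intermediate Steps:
(-16277 - 1*851)/(-35042 - 48826) = (-16277 - 851)/(-83868) = -17128*(-1/83868) = 4282/20967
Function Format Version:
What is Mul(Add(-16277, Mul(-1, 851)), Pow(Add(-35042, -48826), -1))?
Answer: Rational(4282, 20967) ≈ 0.20423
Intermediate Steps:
Mul(Add(-16277, Mul(-1, 851)), Pow(Add(-35042, -48826), -1)) = Mul(Add(-16277, -851), Pow(-83868, -1)) = Mul(-17128, Rational(-1, 83868)) = Rational(4282, 20967)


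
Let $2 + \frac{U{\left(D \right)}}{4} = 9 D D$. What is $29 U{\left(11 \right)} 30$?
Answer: $3782760$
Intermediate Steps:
$U{\left(D \right)} = -8 + 36 D^{2}$ ($U{\left(D \right)} = -8 + 4 \cdot 9 D D = -8 + 4 \cdot 9 D^{2} = -8 + 36 D^{2}$)
$29 U{\left(11 \right)} 30 = 29 \left(-8 + 36 \cdot 11^{2}\right) 30 = 29 \left(-8 + 36 \cdot 121\right) 30 = 29 \left(-8 + 4356\right) 30 = 29 \cdot 4348 \cdot 30 = 126092 \cdot 30 = 3782760$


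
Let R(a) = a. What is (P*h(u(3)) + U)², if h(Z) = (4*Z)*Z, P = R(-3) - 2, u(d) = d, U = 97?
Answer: 6889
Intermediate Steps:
P = -5 (P = -3 - 2 = -5)
h(Z) = 4*Z²
(P*h(u(3)) + U)² = (-20*3² + 97)² = (-20*9 + 97)² = (-5*36 + 97)² = (-180 + 97)² = (-83)² = 6889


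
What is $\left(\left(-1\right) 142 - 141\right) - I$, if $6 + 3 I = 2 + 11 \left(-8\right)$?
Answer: $- \frac{757}{3} \approx -252.33$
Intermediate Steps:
$I = - \frac{92}{3}$ ($I = -2 + \frac{2 + 11 \left(-8\right)}{3} = -2 + \frac{2 - 88}{3} = -2 + \frac{1}{3} \left(-86\right) = -2 - \frac{86}{3} = - \frac{92}{3} \approx -30.667$)
$\left(\left(-1\right) 142 - 141\right) - I = \left(\left(-1\right) 142 - 141\right) - - \frac{92}{3} = \left(-142 - 141\right) + \frac{92}{3} = -283 + \frac{92}{3} = - \frac{757}{3}$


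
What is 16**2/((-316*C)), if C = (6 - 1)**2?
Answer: -64/1975 ≈ -0.032405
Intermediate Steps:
C = 25 (C = 5**2 = 25)
16**2/((-316*C)) = 16**2/((-316*25)) = 256/(-7900) = 256*(-1/7900) = -64/1975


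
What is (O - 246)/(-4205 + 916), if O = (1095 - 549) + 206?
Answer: -2/13 ≈ -0.15385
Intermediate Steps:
O = 752 (O = 546 + 206 = 752)
(O - 246)/(-4205 + 916) = (752 - 246)/(-4205 + 916) = 506/(-3289) = 506*(-1/3289) = -2/13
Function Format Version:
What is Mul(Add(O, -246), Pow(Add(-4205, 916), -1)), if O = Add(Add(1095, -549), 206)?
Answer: Rational(-2, 13) ≈ -0.15385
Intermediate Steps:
O = 752 (O = Add(546, 206) = 752)
Mul(Add(O, -246), Pow(Add(-4205, 916), -1)) = Mul(Add(752, -246), Pow(Add(-4205, 916), -1)) = Mul(506, Pow(-3289, -1)) = Mul(506, Rational(-1, 3289)) = Rational(-2, 13)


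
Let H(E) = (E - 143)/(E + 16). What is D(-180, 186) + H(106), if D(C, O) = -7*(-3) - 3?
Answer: 2159/122 ≈ 17.697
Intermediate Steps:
D(C, O) = 18 (D(C, O) = 21 - 3 = 18)
H(E) = (-143 + E)/(16 + E)
D(-180, 186) + H(106) = 18 + (-143 + 106)/(16 + 106) = 18 - 37/122 = 2159/122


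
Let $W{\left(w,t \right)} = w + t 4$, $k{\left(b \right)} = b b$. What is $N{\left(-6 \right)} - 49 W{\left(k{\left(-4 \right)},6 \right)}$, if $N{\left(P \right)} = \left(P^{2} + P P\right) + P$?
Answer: $-1894$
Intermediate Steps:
$k{\left(b \right)} = b^{2}$
$N{\left(P \right)} = P + 2 P^{2}$ ($N{\left(P \right)} = \left(P^{2} + P^{2}\right) + P = 2 P^{2} + P = P + 2 P^{2}$)
$W{\left(w,t \right)} = w + 4 t$
$N{\left(-6 \right)} - 49 W{\left(k{\left(-4 \right)},6 \right)} = - 6 \left(1 + 2 \left(-6\right)\right) - 49 \left(\left(-4\right)^{2} + 4 \cdot 6\right) = - 6 \left(1 - 12\right) - 49 \left(16 + 24\right) = \left(-6\right) \left(-11\right) - 1960 = 66 - 1960 = -1894$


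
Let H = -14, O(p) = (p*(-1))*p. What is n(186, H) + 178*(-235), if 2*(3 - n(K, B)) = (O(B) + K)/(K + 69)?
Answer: -2133176/51 ≈ -41827.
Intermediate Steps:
O(p) = -p² (O(p) = (-p)*p = -p²)
n(K, B) = 3 - (K - B²)/(2*(69 + K)) (n(K, B) = 3 - (-B² + K)/(2*(K + 69)) = 3 - (K - B²)/(2*(69 + K)))
n(186, H) + 178*(-235) = (414 + (-14)² + 5*186)/(2*(69 + 186)) + 178*(-235) = (½)*(414 + 196 + 930)/255 - 41830 = (½)*(1/255)*1540 - 41830 = 154/51 - 41830 = -2133176/51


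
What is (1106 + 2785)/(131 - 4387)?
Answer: -3891/4256 ≈ -0.91424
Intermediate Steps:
(1106 + 2785)/(131 - 4387) = 3891/(-4256) = 3891*(-1/4256) = -3891/4256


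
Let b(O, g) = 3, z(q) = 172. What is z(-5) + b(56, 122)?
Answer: 175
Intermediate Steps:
z(-5) + b(56, 122) = 172 + 3 = 175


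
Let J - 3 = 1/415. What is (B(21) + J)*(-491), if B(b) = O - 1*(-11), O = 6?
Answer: -4075791/415 ≈ -9821.2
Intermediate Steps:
B(b) = 17 (B(b) = 6 - 1*(-11) = 6 + 11 = 17)
J = 1246/415 (J = 3 + 1/415 = 1246/415 ≈ 3.0024)
(B(21) + J)*(-491) = (17 + 1246/415)*(-491) = (8301/415)*(-491) = -4075791/415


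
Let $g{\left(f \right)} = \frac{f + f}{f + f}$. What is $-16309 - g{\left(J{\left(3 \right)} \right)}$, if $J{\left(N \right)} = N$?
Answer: $-16310$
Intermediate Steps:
$g{\left(f \right)} = 1$ ($g{\left(f \right)} = \frac{2 f}{2 f} = 2 f \frac{1}{2 f} = 1$)
$-16309 - g{\left(J{\left(3 \right)} \right)} = -16309 - 1 = -16310$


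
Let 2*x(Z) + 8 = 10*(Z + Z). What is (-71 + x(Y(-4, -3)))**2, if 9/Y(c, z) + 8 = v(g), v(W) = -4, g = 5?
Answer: 27225/4 ≈ 6806.3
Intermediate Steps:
Y(c, z) = -3/4 (Y(c, z) = 9/(-8 - 4) = 9/(-12) = 9*(-1/12) = -3/4)
x(Z) = -4 + 10*Z (x(Z) = -4 + (10*(Z + Z))/2 = -4 + (10*(2*Z))/2 = -4 + (20*Z)/2 = -4 + 10*Z)
(-71 + x(Y(-4, -3)))**2 = (-71 + (-4 + 10*(-3/4)))**2 = (-71 + (-4 - 15/2))**2 = (-71 - 23/2)**2 = (-165/2)**2 = 27225/4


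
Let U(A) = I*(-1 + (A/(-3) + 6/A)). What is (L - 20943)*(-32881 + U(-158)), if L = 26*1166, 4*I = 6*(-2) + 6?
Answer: -24404639441/79 ≈ -3.0892e+8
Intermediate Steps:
I = -3/2 (I = (6*(-2) + 6)/4 = (-12 + 6)/4 = (¼)*(-6) = -3/2 ≈ -1.5000)
L = 30316
U(A) = 3/2 + A/2 - 9/A (U(A) = -3*(-1 + (A/(-3) + 6/A))/2 = -3*(-1 + (A*(-⅓) + 6/A))/2 = -3*(-1 + (-A/3 + 6/A))/2 = -3*(-1 + (6/A - A/3))/2 = -3*(-1 + 6/A - A/3)/2 = 3/2 + A/2 - 9/A)
(L - 20943)*(-32881 + U(-158)) = (30316 - 20943)*(-32881 + (½)*(-18 - 158*(3 - 158))/(-158)) = 9373*(-32881 + (½)*(-1/158)*(-18 - 158*(-155))) = 9373*(-32881 + (½)*(-1/158)*(-18 + 24490)) = 9373*(-32881 + (½)*(-1/158)*24472) = 9373*(-32881 - 6118/79) = 9373*(-2603717/79) = -24404639441/79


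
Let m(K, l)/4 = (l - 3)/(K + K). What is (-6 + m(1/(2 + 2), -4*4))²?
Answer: 24964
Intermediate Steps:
m(K, l) = 2*(-3 + l)/K (m(K, l) = 4*((l - 3)/(K + K)) = 4*((-3 + l)/((2*K))) = 4*((-3 + l)*(1/(2*K))) = 4*((-3 + l)/(2*K)) = 2*(-3 + l)/K)
(-6 + m(1/(2 + 2), -4*4))² = (-6 + 2*(-3 - 4*4)/(1/(2 + 2)))² = (-6 + 2*(-3 - 16)/(1/4))² = (-6 + 2*(-19)/(¼))² = (-6 + 2*4*(-19))² = (-6 - 152)² = (-158)² = 24964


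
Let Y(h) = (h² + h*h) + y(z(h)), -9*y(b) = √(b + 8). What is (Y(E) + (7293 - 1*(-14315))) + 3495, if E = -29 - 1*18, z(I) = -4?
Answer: 265687/9 ≈ 29521.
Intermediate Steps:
y(b) = -√(8 + b)/9 (y(b) = -√(b + 8)/9 = -√(8 + b)/9)
E = -47 (E = -29 - 18 = -47)
Y(h) = -2/9 + 2*h² (Y(h) = (h² + h*h) - √(8 - 4)/9 = (h² + h²) - √4/9 = 2*h² - ⅑*2 = 2*h² - 2/9 = -2/9 + 2*h²)
(Y(E) + (7293 - 1*(-14315))) + 3495 = ((-2/9 + 2*(-47)²) + (7293 - 1*(-14315))) + 3495 = ((-2/9 + 2*2209) + (7293 + 14315)) + 3495 = ((-2/9 + 4418) + 21608) + 3495 = (39760/9 + 21608) + 3495 = 234232/9 + 3495 = 265687/9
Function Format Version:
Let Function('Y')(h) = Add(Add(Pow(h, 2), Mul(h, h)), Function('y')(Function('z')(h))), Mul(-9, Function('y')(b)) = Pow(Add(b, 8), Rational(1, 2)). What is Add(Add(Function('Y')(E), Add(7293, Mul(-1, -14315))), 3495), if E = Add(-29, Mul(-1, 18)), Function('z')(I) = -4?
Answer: Rational(265687, 9) ≈ 29521.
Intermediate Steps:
Function('y')(b) = Mul(Rational(-1, 9), Pow(Add(8, b), Rational(1, 2))) (Function('y')(b) = Mul(Rational(-1, 9), Pow(Add(b, 8), Rational(1, 2))) = Mul(Rational(-1, 9), Pow(Add(8, b), Rational(1, 2))))
E = -47 (E = Add(-29, -18) = -47)
Function('Y')(h) = Add(Rational(-2, 9), Mul(2, Pow(h, 2))) (Function('Y')(h) = Add(Add(Pow(h, 2), Mul(h, h)), Mul(Rational(-1, 9), Pow(Add(8, -4), Rational(1, 2)))) = Add(Add(Pow(h, 2), Pow(h, 2)), Mul(Rational(-1, 9), Pow(4, Rational(1, 2)))) = Add(Mul(2, Pow(h, 2)), Mul(Rational(-1, 9), 2)) = Add(Mul(2, Pow(h, 2)), Rational(-2, 9)) = Add(Rational(-2, 9), Mul(2, Pow(h, 2))))
Add(Add(Function('Y')(E), Add(7293, Mul(-1, -14315))), 3495) = Add(Add(Add(Rational(-2, 9), Mul(2, Pow(-47, 2))), Add(7293, Mul(-1, -14315))), 3495) = Add(Add(Add(Rational(-2, 9), Mul(2, 2209)), Add(7293, 14315)), 3495) = Add(Add(Add(Rational(-2, 9), 4418), 21608), 3495) = Add(Add(Rational(39760, 9), 21608), 3495) = Add(Rational(234232, 9), 3495) = Rational(265687, 9)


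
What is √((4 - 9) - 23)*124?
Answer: 248*I*√7 ≈ 656.15*I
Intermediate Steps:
√((4 - 9) - 23)*124 = √(-5 - 23)*124 = √(-28)*124 = (2*I*√7)*124 = 248*I*√7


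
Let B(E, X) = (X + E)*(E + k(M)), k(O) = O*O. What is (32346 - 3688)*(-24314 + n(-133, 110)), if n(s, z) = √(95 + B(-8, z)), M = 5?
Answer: -696790612 + 28658*√1829 ≈ -6.9557e+8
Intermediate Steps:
k(O) = O²
B(E, X) = (25 + E)*(E + X) (B(E, X) = (X + E)*(E + 5²) = (E + X)*(E + 25) = (E + X)*(25 + E) = (25 + E)*(E + X))
n(s, z) = √(-41 + 17*z) (n(s, z) = √(95 + ((-8)² + 25*(-8) + 25*z - 8*z)) = √(95 + (64 - 200 + 25*z - 8*z)) = √(95 + (-136 + 17*z)) = √(-41 + 17*z))
(32346 - 3688)*(-24314 + n(-133, 110)) = (32346 - 3688)*(-24314 + √(-41 + 17*110)) = 28658*(-24314 + √(-41 + 1870)) = 28658*(-24314 + √1829) = -696790612 + 28658*√1829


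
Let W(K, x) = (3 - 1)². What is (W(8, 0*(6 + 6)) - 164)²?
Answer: 25600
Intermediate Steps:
W(K, x) = 4 (W(K, x) = 2² = 4)
(W(8, 0*(6 + 6)) - 164)² = (4 - 164)² = (-160)² = 25600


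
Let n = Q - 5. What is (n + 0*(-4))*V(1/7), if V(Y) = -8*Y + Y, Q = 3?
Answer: 2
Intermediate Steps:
V(Y) = -7*Y
n = -2 (n = 3 - 5 = -2)
(n + 0*(-4))*V(1/7) = (-2 + 0*(-4))*(-7/7) = (-2 + 0)*(-7*⅐) = -2*(-1) = 2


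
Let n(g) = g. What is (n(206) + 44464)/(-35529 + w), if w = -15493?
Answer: -22335/25511 ≈ -0.87550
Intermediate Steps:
(n(206) + 44464)/(-35529 + w) = (206 + 44464)/(-35529 - 15493) = 44670/(-51022) = 44670*(-1/51022) = -22335/25511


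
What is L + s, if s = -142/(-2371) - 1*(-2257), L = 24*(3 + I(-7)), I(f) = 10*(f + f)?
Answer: -2444359/2371 ≈ -1030.9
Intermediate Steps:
I(f) = 20*f (I(f) = 10*(2*f) = 20*f)
L = -3288 (L = 24*(3 + 20*(-7)) = 24*(3 - 140) = 24*(-137) = -3288)
s = 5351489/2371 (s = -142*(-1/2371) + 2257 = 142/2371 + 2257 = 5351489/2371 ≈ 2257.1)
L + s = -3288 + 5351489/2371 = -2444359/2371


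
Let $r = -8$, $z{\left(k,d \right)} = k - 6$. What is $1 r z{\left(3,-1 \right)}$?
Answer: $24$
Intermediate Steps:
$z{\left(k,d \right)} = -6 + k$ ($z{\left(k,d \right)} = k - 6 = -6 + k$)
$1 r z{\left(3,-1 \right)} = 1 \left(-8\right) \left(-6 + 3\right) = \left(-8\right) \left(-3\right) = 24$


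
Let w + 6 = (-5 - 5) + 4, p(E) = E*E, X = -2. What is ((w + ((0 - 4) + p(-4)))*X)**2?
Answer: 0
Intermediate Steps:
p(E) = E**2
w = -12 (w = -6 + ((-5 - 5) + 4) = -6 + (-10 + 4) = -6 - 6 = -12)
((w + ((0 - 4) + p(-4)))*X)**2 = ((-12 + ((0 - 4) + (-4)**2))*(-2))**2 = ((-12 + (-4 + 16))*(-2))**2 = ((-12 + 12)*(-2))**2 = (0*(-2))**2 = 0**2 = 0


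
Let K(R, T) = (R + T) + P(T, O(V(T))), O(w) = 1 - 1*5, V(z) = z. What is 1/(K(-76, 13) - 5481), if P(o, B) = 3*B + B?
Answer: -1/5560 ≈ -0.00017986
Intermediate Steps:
O(w) = -4 (O(w) = 1 - 5 = -4)
P(o, B) = 4*B
K(R, T) = -16 + R + T (K(R, T) = (R + T) + 4*(-4) = (R + T) - 16 = -16 + R + T)
1/(K(-76, 13) - 5481) = 1/((-16 - 76 + 13) - 5481) = 1/(-79 - 5481) = 1/(-5560) = -1/5560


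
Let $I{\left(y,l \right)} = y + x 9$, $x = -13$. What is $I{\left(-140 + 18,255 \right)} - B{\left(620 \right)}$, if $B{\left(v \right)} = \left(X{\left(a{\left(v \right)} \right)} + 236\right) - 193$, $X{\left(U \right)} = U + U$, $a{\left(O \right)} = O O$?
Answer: $-769082$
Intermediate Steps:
$a{\left(O \right)} = O^{2}$
$X{\left(U \right)} = 2 U$
$B{\left(v \right)} = 43 + 2 v^{2}$ ($B{\left(v \right)} = \left(2 v^{2} + 236\right) - 193 = \left(236 + 2 v^{2}\right) - 193 = 43 + 2 v^{2}$)
$I{\left(y,l \right)} = -117 + y$ ($I{\left(y,l \right)} = y - 117 = -117 + y$)
$I{\left(-140 + 18,255 \right)} - B{\left(620 \right)} = \left(-117 + \left(-140 + 18\right)\right) - \left(43 + 2 \cdot 620^{2}\right) = \left(-117 - 122\right) - \left(43 + 2 \cdot 384400\right) = -239 - \left(43 + 768800\right) = -239 - 768843 = -769082$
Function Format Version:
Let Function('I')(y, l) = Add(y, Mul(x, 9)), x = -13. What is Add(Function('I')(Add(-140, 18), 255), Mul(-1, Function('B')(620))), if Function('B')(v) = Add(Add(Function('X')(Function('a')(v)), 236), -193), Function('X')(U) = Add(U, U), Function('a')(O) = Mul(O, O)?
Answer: -769082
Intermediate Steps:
Function('a')(O) = Pow(O, 2)
Function('X')(U) = Mul(2, U)
Function('B')(v) = Add(43, Mul(2, Pow(v, 2))) (Function('B')(v) = Add(Add(Mul(2, Pow(v, 2)), 236), -193) = Add(Add(236, Mul(2, Pow(v, 2))), -193) = Add(43, Mul(2, Pow(v, 2))))
Function('I')(y, l) = Add(-117, y) (Function('I')(y, l) = Add(y, Mul(-13, 9)) = Add(y, -117) = Add(-117, y))
Add(Function('I')(Add(-140, 18), 255), Mul(-1, Function('B')(620))) = Add(Add(-117, Add(-140, 18)), Mul(-1, Add(43, Mul(2, Pow(620, 2))))) = Add(Add(-117, -122), Mul(-1, Add(43, Mul(2, 384400)))) = Add(-239, Mul(-1, Add(43, 768800))) = Add(-239, Mul(-1, 768843)) = Add(-239, -768843) = -769082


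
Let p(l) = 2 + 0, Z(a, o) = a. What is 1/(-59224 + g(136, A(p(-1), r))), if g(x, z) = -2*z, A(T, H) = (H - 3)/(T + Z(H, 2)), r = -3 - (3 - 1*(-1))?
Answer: -1/59228 ≈ -1.6884e-5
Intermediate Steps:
p(l) = 2
r = -7 (r = -3 - (3 + 1) = -3 - 1*4 = -3 - 4 = -7)
A(T, H) = (-3 + H)/(H + T) (A(T, H) = (H - 3)/(T + H) = (-3 + H)/(H + T))
1/(-59224 + g(136, A(p(-1), r))) = 1/(-59224 - 2*(-3 - 7)/(-7 + 2)) = 1/(-59224 - 2*(-10)/(-5)) = 1/(-59224 - (-2)*(-10)/5) = 1/(-59224 - 2*2) = 1/(-59224 - 4) = 1/(-59228) = -1/59228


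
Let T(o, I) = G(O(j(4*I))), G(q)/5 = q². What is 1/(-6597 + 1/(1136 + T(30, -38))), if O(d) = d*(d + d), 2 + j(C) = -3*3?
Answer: -293956/1939227731 ≈ -0.00015158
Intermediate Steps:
j(C) = -11 (j(C) = -2 - 3*3 = -2 - 9 = -11)
O(d) = 2*d² (O(d) = d*(2*d) = 2*d²)
G(q) = 5*q²
T(o, I) = 292820 (T(o, I) = 5*(2*(-11)²)² = 5*(2*121)² = 5*242² = 5*58564 = 292820)
1/(-6597 + 1/(1136 + T(30, -38))) = 1/(-6597 + 1/(1136 + 292820)) = 1/(-6597 + 1/293956) = 1/(-1939227731/293956) = -293956/1939227731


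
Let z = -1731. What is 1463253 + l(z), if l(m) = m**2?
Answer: 4459614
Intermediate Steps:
1463253 + l(z) = 1463253 + (-1731)**2 = 1463253 + 2996361 = 4459614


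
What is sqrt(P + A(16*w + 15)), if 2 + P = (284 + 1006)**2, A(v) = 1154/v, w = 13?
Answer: 4*sqrt(5172136674)/223 ≈ 1290.0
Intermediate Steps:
P = 1664098 (P = -2 + (284 + 1006)**2 = -2 + 1290**2 = -2 + 1664100 = 1664098)
sqrt(P + A(16*w + 15)) = sqrt(1664098 + 1154/(16*13 + 15)) = sqrt(1664098 + 1154/(208 + 15)) = sqrt(1664098 + 1154/223) = sqrt(371095008/223) = 4*sqrt(5172136674)/223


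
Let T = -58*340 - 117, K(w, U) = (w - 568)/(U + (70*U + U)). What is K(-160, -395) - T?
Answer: 70520626/3555 ≈ 19837.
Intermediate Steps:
K(w, U) = (-568 + w)/(72*U) (K(w, U) = (-568 + w)/(U + 71*U) = (-568 + w)/((72*U)) = (-568 + w)*(1/(72*U)) = (-568 + w)/(72*U))
T = -19837 (T = -19720 - 117 = -19837)
K(-160, -395) - T = (1/72)*(-568 - 160)/(-395) - 1*(-19837) = (1/72)*(-1/395)*(-728) + 19837 = 91/3555 + 19837 = 70520626/3555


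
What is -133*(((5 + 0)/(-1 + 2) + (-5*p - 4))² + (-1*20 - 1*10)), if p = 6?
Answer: -107863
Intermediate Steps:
-133*(((5 + 0)/(-1 + 2) + (-5*p - 4))² + (-1*20 - 1*10)) = -133*(((5 + 0)/(-1 + 2) + (-5*6 - 4))² + (-1*20 - 1*10)) = -133*((5/1 + (-30 - 4))² + (-20 - 10)) = -133*((5*1 - 34)² - 30) = -133*((5 - 34)² - 30) = -133*((-29)² - 30) = -133*(841 - 30) = -133*811 = -107863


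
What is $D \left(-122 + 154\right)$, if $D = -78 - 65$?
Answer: $-4576$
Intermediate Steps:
$D = -143$
$D \left(-122 + 154\right) = - 143 \left(-122 + 154\right) = \left(-143\right) 32 = -4576$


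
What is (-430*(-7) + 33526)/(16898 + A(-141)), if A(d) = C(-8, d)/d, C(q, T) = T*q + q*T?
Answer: 18268/8441 ≈ 2.1642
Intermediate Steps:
C(q, T) = 2*T*q (C(q, T) = T*q + T*q = 2*T*q)
A(d) = -16 (A(d) = (2*d*(-8))/d = (-16*d)/d = -16)
(-430*(-7) + 33526)/(16898 + A(-141)) = (-430*(-7) + 33526)/(16898 - 16) = (3010 + 33526)/16882 = 36536*(1/16882) = 18268/8441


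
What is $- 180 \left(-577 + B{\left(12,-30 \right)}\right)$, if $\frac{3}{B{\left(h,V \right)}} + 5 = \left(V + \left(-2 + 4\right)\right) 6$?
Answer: $\frac{17968320}{173} \approx 1.0386 \cdot 10^{5}$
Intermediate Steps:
$B{\left(h,V \right)} = \frac{3}{7 + 6 V}$ ($B{\left(h,V \right)} = \frac{3}{-5 + \left(V + \left(-2 + 4\right)\right) 6} = \frac{3}{-5 + \left(V + 2\right) 6} = \frac{3}{-5 + \left(2 + V\right) 6} = \frac{3}{-5 + \left(12 + 6 V\right)} = \frac{3}{7 + 6 V}$)
$- 180 \left(-577 + B{\left(12,-30 \right)}\right) = - 180 \left(-577 + \frac{3}{7 + 6 \left(-30\right)}\right) = - 180 \left(-577 + \frac{3}{7 - 180}\right) = - 180 \left(-577 + \frac{3}{-173}\right) = - 180 \left(-577 + 3 \left(- \frac{1}{173}\right)\right) = - 180 \left(-577 - \frac{3}{173}\right) = \left(-180\right) \left(- \frac{99824}{173}\right) = \frac{17968320}{173}$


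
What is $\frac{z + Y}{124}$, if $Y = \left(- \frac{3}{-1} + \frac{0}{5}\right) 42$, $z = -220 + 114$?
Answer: $\frac{5}{31} \approx 0.16129$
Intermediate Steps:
$z = -106$
$Y = 126$ ($Y = \left(\left(-3\right) \left(-1\right) + 0 \cdot \frac{1}{5}\right) 42 = \left(3 + 0\right) 42 = 3 \cdot 42 = 126$)
$\frac{z + Y}{124} = \frac{-106 + 126}{124} = \frac{1}{124} \cdot 20 = \frac{5}{31}$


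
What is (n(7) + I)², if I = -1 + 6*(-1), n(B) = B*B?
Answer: 1764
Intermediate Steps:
n(B) = B²
I = -7 (I = -1 - 6 = -7)
(n(7) + I)² = (7² - 7)² = (49 - 7)² = 42² = 1764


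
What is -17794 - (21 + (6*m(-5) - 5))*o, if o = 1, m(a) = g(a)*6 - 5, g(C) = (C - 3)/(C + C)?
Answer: -89044/5 ≈ -17809.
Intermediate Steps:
g(C) = (-3 + C)/(2*C) (g(C) = (-3 + C)/((2*C)) = (-3 + C)*(1/(2*C)) = (-3 + C)/(2*C))
m(a) = -5 + 3*(-3 + a)/a (m(a) = ((-3 + a)/(2*a))*6 - 5 = 3*(-3 + a)/a - 5 = -5 + 3*(-3 + a)/a)
-17794 - (21 + (6*m(-5) - 5))*o = -17794 - (21 + (6*(-2 - 9/(-5)) - 5)) = -17794 - (21 + (6*(-2 - 9*(-⅕)) - 5)) = -17794 - (21 + (6*(-2 + 9/5) - 5)) = -17794 - (21 + (6*(-⅕) - 5)) = -17794 - (21 + (-6/5 - 5)) = -17794 - (21 - 31/5) = -17794 - 74/5 = -89044/5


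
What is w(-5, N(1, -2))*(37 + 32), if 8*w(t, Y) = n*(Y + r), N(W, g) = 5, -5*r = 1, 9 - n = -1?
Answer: 414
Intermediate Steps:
n = 10 (n = 9 - 1*(-1) = 9 + 1 = 10)
r = -⅕ (r = -⅕*1 = -⅕ ≈ -0.20000)
w(t, Y) = -¼ + 5*Y/4 (w(t, Y) = (10*(Y - ⅕))/8 = (10*(-⅕ + Y))/8 = (-2 + 10*Y)/8 = -¼ + 5*Y/4)
w(-5, N(1, -2))*(37 + 32) = (-¼ + (5/4)*5)*(37 + 32) = (-¼ + 25/4)*69 = 6*69 = 414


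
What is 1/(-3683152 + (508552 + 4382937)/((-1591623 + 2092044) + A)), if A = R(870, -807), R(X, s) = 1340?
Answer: -501761/1848057139183 ≈ -2.7151e-7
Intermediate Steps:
A = 1340
1/(-3683152 + (508552 + 4382937)/((-1591623 + 2092044) + A)) = 1/(-3683152 + (508552 + 4382937)/((-1591623 + 2092044) + 1340)) = 1/(-3683152 + 4891489/(500421 + 1340)) = 1/(-3683152 + 4891489/501761) = 1/(-1848057139183/501761) = -501761/1848057139183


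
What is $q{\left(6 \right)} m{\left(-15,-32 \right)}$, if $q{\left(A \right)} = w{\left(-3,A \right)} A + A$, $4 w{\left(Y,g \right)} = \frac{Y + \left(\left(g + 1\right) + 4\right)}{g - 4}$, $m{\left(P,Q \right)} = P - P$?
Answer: $0$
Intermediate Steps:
$m{\left(P,Q \right)} = 0$
$w{\left(Y,g \right)} = \frac{5 + Y + g}{4 \left(-4 + g\right)}$ ($w{\left(Y,g \right)} = \frac{\left(Y + \left(\left(g + 1\right) + 4\right)\right) \frac{1}{g - 4}}{4} = \frac{\left(Y + \left(\left(1 + g\right) + 4\right)\right) \frac{1}{-4 + g}}{4} = \frac{\left(Y + \left(5 + g\right)\right) \frac{1}{-4 + g}}{4} = \frac{\left(5 + Y + g\right) \frac{1}{-4 + g}}{4} = \frac{\frac{1}{-4 + g} \left(5 + Y + g\right)}{4} = \frac{5 + Y + g}{4 \left(-4 + g\right)}$)
$q{\left(A \right)} = A + \frac{A \left(2 + A\right)}{4 \left(-4 + A\right)}$ ($q{\left(A \right)} = \frac{5 - 3 + A}{4 \left(-4 + A\right)} A + A = \frac{2 + A}{4 \left(-4 + A\right)} A + A = \frac{A \left(2 + A\right)}{4 \left(-4 + A\right)} + A = A + \frac{A \left(2 + A\right)}{4 \left(-4 + A\right)}$)
$q{\left(6 \right)} m{\left(-15,-32 \right)} = \frac{1}{4} \cdot 6 \frac{1}{-4 + 6} \left(-14 + 5 \cdot 6\right) 0 = \frac{1}{4} \cdot 6 \cdot \frac{1}{2} \left(-14 + 30\right) 0 = \frac{1}{4} \cdot 6 \cdot \frac{1}{2} \cdot 16 \cdot 0 = 12 \cdot 0 = 0$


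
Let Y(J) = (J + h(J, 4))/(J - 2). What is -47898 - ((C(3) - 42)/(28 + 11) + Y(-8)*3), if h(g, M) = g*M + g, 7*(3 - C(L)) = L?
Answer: -21799682/455 ≈ -47911.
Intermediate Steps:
C(L) = 3 - L/7
h(g, M) = g + M*g (h(g, M) = M*g + g = g + M*g)
Y(J) = 6*J/(-2 + J) (Y(J) = (J + J*(1 + 4))/(J - 2) = (J + J*5)/(-2 + J) = (J + 5*J)/(-2 + J) = (6*J)/(-2 + J) = 6*J/(-2 + J))
-47898 - ((C(3) - 42)/(28 + 11) + Y(-8)*3) = -47898 - (((3 - ⅐*3) - 42)/(28 + 11) + (6*(-8)/(-2 - 8))*3) = -47898 - (((3 - 3/7) - 42)/39 + (6*(-8)/(-10))*3) = -47898 - ((18/7 - 42)*(1/39) + (6*(-8)*(-⅒))*3) = -47898 - (-276/7*1/39 + (24/5)*3) = -47898 - (-92/91 + 72/5) = -47898 - 1*6092/455 = -47898 - 6092/455 = -21799682/455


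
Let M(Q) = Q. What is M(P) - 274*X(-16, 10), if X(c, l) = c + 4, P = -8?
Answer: 3280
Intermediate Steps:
X(c, l) = 4 + c
M(P) - 274*X(-16, 10) = -8 - 274*(4 - 16) = -8 - 274*(-12) = -8 + 3288 = 3280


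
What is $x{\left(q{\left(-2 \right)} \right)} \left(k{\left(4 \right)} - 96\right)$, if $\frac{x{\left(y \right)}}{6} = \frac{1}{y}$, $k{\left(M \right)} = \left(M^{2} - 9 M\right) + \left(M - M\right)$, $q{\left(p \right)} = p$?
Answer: $348$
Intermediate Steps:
$k{\left(M \right)} = M^{2} - 9 M$ ($k{\left(M \right)} = \left(M^{2} - 9 M\right) + 0 = M^{2} - 9 M$)
$x{\left(y \right)} = \frac{6}{y}$
$x{\left(q{\left(-2 \right)} \right)} \left(k{\left(4 \right)} - 96\right) = \frac{6}{-2} \left(4 \left(-9 + 4\right) - 96\right) = 6 \left(- \frac{1}{2}\right) \left(4 \left(-5\right) - 96\right) = - 3 \left(-20 - 96\right) = \left(-3\right) \left(-116\right) = 348$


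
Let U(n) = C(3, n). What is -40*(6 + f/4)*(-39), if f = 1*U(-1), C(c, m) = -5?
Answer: 7410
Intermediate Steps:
U(n) = -5
f = -5 (f = 1*(-5) = -5)
-40*(6 + f/4)*(-39) = -40*(6 - 5/4)*(-39) = -40*19/4*(-39) = -190*(-39) = 7410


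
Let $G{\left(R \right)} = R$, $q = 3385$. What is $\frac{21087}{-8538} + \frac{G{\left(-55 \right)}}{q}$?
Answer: $- \frac{4789939}{1926742} \approx -2.486$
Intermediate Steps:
$\frac{21087}{-8538} + \frac{G{\left(-55 \right)}}{q} = \frac{21087}{-8538} - \frac{55}{3385} = 21087 \left(- \frac{1}{8538}\right) - \frac{11}{677} = - \frac{7029}{2846} - \frac{11}{677} = - \frac{4789939}{1926742}$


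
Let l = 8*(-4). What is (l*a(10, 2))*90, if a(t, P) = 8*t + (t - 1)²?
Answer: -463680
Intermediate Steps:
l = -32
a(t, P) = (-1 + t)² + 8*t (a(t, P) = 8*t + (-1 + t)² = (-1 + t)² + 8*t)
(l*a(10, 2))*90 = -32*((-1 + 10)² + 8*10)*90 = -32*(9² + 80)*90 = -32*(81 + 80)*90 = -32*161*90 = -5152*90 = -463680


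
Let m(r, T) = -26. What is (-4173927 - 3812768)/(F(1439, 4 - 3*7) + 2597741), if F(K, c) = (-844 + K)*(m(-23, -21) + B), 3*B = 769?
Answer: -23960085/8204368 ≈ -2.9204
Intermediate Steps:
B = 769/3 (B = (⅓)*769 = 769/3 ≈ 256.33)
F(K, c) = -583204/3 + 691*K/3 (F(K, c) = (-844 + K)*(-26 + 769/3) = (-844 + K)*(691/3) = -583204/3 + 691*K/3)
(-4173927 - 3812768)/(F(1439, 4 - 3*7) + 2597741) = (-4173927 - 3812768)/((-583204/3 + (691/3)*1439) + 2597741) = -7986695/((-583204/3 + 994349/3) + 2597741) = -7986695/(411145/3 + 2597741) = -7986695/8204368/3 = -7986695*3/8204368 = -23960085/8204368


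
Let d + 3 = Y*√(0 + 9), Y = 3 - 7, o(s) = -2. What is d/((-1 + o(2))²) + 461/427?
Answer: -752/1281 ≈ -0.58704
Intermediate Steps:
Y = -4
d = -15 (d = -3 - 4*√(0 + 9) = -3 - 4*√9 = -3 - 4*3 = -3 - 12 = -15)
d/((-1 + o(2))²) + 461/427 = -15/(-1 - 2)² + 461/427 = -15/((-3)²) + 461*(1/427) = -15/9 + 461/427 = -15*⅑ + 461/427 = -5/3 + 461/427 = -752/1281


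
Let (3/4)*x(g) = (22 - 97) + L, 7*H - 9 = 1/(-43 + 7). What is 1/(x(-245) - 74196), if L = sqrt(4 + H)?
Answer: -10531458/782445202237 - 99*sqrt(77)/1564890404474 ≈ -1.3460e-5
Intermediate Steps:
H = 323/252 (H = 9/7 + 1/(7*(-43 + 7)) = 9/7 + (1/7)/(-36) = 9/7 + (1/7)*(-1/36) = 9/7 - 1/252 = 323/252 ≈ 1.2817)
L = 11*sqrt(77)/42 (L = sqrt(4 + 323/252) = sqrt(1331/252) = 11*sqrt(77)/42 ≈ 2.2982)
x(g) = -100 + 22*sqrt(77)/63 (x(g) = 4*((22 - 97) + 11*sqrt(77)/42)/3 = 4*(-75 + 11*sqrt(77)/42)/3 = -100 + 22*sqrt(77)/63)
1/(x(-245) - 74196) = 1/((-100 + 22*sqrt(77)/63) - 74196) = 1/(-74296 + 22*sqrt(77)/63)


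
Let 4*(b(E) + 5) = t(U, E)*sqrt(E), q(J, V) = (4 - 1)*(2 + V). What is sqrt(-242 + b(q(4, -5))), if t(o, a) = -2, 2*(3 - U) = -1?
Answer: sqrt(-988 - 6*I)/2 ≈ 0.047721 - 15.716*I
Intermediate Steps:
U = 7/2 (U = 3 - 1/2*(-1) = 3 + 1/2 = 7/2 ≈ 3.5000)
q(J, V) = 6 + 3*V (q(J, V) = 3*(2 + V) = 6 + 3*V)
b(E) = -5 - sqrt(E)/2 (b(E) = -5 + (-2*sqrt(E))/4 = -5 - sqrt(E)/2)
sqrt(-242 + b(q(4, -5))) = sqrt(-242 + (-5 - sqrt(6 + 3*(-5))/2)) = sqrt(-242 + (-5 - sqrt(6 - 15)/2)) = sqrt(-242 + (-5 - 3*I/2)) = sqrt(-247 - 3*I/2)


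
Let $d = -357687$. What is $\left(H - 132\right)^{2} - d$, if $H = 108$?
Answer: $358263$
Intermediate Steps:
$\left(H - 132\right)^{2} - d = \left(108 - 132\right)^{2} - -357687 = \left(-24\right)^{2} + 357687 = 576 + 357687 = 358263$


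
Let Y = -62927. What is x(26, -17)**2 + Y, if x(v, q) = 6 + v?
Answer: -61903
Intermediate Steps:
x(26, -17)**2 + Y = (6 + 26)**2 - 62927 = 32**2 - 62927 = 1024 - 62927 = -61903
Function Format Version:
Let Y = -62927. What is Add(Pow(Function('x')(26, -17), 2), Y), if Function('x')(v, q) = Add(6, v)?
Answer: -61903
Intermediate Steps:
Add(Pow(Function('x')(26, -17), 2), Y) = Add(Pow(Add(6, 26), 2), -62927) = Add(Pow(32, 2), -62927) = Add(1024, -62927) = -61903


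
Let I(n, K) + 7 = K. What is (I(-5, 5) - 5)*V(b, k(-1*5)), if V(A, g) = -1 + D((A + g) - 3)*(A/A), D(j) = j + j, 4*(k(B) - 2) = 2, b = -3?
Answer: 56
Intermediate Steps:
I(n, K) = -7 + K
k(B) = 5/2 (k(B) = 2 + (¼)*2 = 2 + ½ = 5/2)
D(j) = 2*j
V(A, g) = -7 + 2*A + 2*g (V(A, g) = -1 + (2*((A + g) - 3))*(A/A) = -1 + (2*(-3 + A + g))*1 = -1 + (-6 + 2*A + 2*g)*1 = -1 + (-6 + 2*A + 2*g) = -7 + 2*A + 2*g)
(I(-5, 5) - 5)*V(b, k(-1*5)) = ((-7 + 5) - 5)*(-7 + 2*(-3) + 2*(5/2)) = (-2 - 5)*(-7 - 6 + 5) = -7*(-8) = 56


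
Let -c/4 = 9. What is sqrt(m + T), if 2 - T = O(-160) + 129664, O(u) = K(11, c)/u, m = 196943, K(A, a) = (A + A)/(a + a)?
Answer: sqrt(3875385490)/240 ≈ 259.39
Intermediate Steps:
c = -36 (c = -4*9 = -36)
K(A, a) = A/a (K(A, a) = (2*A)/((2*a)) = (2*A)*(1/(2*a)) = A/a)
O(u) = -11/(36*u) (O(u) = (11/(-36))/u = (11*(-1/36))/u = -11/(36*u))
T = -746853131/5760 (T = 2 - (-11/36/(-160) + 129664) = 2 - (-11/36*(-1/160) + 129664) = 2 - (11/5760 + 129664) = 2 - 1*746864651/5760 = 2 - 746864651/5760 = -746853131/5760 ≈ -1.2966e+5)
sqrt(m + T) = sqrt(196943 - 746853131/5760) = sqrt(387538549/5760) = sqrt(3875385490)/240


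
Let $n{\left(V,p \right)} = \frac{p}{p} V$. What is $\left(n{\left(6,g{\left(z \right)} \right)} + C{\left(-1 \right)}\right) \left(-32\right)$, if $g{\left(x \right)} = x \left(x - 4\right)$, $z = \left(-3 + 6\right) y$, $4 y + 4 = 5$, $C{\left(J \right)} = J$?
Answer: $-160$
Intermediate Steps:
$y = \frac{1}{4}$ ($y = -1 + \frac{1}{4} \cdot 5 = -1 + \frac{5}{4} = \frac{1}{4} \approx 0.25$)
$z = \frac{3}{4}$ ($z = \left(-3 + 6\right) \frac{1}{4} = 3 \cdot \frac{1}{4} = \frac{3}{4} \approx 0.75$)
$g{\left(x \right)} = x \left(-4 + x\right)$
$n{\left(V,p \right)} = V$ ($n{\left(V,p \right)} = 1 V = V$)
$\left(n{\left(6,g{\left(z \right)} \right)} + C{\left(-1 \right)}\right) \left(-32\right) = \left(6 - 1\right) \left(-32\right) = 5 \left(-32\right) = -160$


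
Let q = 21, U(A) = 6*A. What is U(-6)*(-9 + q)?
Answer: -432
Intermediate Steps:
U(-6)*(-9 + q) = (6*(-6))*(-9 + 21) = -36*12 = -432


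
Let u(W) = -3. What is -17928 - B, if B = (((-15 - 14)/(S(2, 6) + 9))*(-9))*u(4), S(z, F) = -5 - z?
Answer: -35073/2 ≈ -17537.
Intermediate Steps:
B = -783/2 (B = (((-15 - 14)/((-5 - 1*2) + 9))*(-9))*(-3) = (-29/((-5 - 2) + 9)*(-9))*(-3) = (-29/(-7 + 9)*(-9))*(-3) = (-29/2*(-9))*(-3) = (-29*½*(-9))*(-3) = -29/2*(-9)*(-3) = (261/2)*(-3) = -783/2 ≈ -391.50)
-17928 - B = -17928 - 1*(-783/2) = -17928 + 783/2 = -35073/2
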